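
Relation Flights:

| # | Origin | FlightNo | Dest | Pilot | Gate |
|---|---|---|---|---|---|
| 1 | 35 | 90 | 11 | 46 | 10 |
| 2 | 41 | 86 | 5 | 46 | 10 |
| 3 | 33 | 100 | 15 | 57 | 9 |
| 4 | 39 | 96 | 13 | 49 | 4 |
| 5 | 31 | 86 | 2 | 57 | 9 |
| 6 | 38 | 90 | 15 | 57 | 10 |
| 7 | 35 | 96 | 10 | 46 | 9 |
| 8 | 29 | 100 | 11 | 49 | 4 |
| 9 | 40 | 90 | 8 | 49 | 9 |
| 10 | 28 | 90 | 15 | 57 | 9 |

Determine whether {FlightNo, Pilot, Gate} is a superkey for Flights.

All 10 rows have distinct {FlightNo, Pilot, Gate} values, so {FlightNo, Pilot, Gate} → (all attributes) holds and {FlightNo, Pilot, Gate} is a superkey.

Yes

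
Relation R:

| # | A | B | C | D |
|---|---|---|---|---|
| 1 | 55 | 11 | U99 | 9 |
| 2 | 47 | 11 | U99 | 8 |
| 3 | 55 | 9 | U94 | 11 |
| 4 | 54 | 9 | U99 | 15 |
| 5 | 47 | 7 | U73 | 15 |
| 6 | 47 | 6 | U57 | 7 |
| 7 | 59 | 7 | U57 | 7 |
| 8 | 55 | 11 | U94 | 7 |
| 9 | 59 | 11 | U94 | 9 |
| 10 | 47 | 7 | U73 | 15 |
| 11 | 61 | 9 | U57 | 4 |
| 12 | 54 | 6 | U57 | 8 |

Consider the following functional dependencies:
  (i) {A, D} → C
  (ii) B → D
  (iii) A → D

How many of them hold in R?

(i) {A, D} → C: every LHS value maps to a single RHS value — holds.
(ii) B → D: B=11: rows 1, 2, 8, 9 → D takes values {9, 8, 7} — violation; B=9: rows 3, 4, 11 → D takes values {11, 15, 4} — violation; B=7: rows 5, 7, 10 → D takes values {15, 7} — violation; B=6: rows 6, 12 → D takes values {7, 8} — violation — fails.
(iii) A → D: A=55: rows 1, 3, 8 → D takes values {9, 11, 7} — violation; A=47: rows 2, 5, 6, 10 → D takes values {8, 15, 7} — violation; A=54: rows 4, 12 → D takes values {15, 8} — violation; A=59: rows 7, 9 → D takes values {7, 9} — violation — fails.
1 of the 3 dependencies holds.

1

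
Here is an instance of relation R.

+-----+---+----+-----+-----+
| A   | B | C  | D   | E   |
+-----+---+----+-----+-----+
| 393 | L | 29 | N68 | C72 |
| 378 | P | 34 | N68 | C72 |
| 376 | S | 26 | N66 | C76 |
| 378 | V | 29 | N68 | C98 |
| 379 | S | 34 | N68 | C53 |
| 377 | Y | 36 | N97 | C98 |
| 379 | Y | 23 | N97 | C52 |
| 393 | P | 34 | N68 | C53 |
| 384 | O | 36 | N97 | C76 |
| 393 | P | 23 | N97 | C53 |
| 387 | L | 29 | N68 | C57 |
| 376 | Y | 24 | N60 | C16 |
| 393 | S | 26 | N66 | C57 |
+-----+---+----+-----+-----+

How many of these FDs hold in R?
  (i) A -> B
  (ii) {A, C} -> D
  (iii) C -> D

(i) A -> B: A=393: 4 rows → B takes values {L, P, S} — violation; A=378: 2 rows → B takes values {P, V} — violation; A=376: 2 rows → B takes values {S, Y} — violation; A=379: 2 rows → B takes values {S, Y} — violation — fails.
(ii) {A, C} -> D: every LHS value maps to a single RHS value — holds.
(iii) C -> D: every LHS value maps to a single RHS value — holds.
2 of the 3 dependencies hold.

2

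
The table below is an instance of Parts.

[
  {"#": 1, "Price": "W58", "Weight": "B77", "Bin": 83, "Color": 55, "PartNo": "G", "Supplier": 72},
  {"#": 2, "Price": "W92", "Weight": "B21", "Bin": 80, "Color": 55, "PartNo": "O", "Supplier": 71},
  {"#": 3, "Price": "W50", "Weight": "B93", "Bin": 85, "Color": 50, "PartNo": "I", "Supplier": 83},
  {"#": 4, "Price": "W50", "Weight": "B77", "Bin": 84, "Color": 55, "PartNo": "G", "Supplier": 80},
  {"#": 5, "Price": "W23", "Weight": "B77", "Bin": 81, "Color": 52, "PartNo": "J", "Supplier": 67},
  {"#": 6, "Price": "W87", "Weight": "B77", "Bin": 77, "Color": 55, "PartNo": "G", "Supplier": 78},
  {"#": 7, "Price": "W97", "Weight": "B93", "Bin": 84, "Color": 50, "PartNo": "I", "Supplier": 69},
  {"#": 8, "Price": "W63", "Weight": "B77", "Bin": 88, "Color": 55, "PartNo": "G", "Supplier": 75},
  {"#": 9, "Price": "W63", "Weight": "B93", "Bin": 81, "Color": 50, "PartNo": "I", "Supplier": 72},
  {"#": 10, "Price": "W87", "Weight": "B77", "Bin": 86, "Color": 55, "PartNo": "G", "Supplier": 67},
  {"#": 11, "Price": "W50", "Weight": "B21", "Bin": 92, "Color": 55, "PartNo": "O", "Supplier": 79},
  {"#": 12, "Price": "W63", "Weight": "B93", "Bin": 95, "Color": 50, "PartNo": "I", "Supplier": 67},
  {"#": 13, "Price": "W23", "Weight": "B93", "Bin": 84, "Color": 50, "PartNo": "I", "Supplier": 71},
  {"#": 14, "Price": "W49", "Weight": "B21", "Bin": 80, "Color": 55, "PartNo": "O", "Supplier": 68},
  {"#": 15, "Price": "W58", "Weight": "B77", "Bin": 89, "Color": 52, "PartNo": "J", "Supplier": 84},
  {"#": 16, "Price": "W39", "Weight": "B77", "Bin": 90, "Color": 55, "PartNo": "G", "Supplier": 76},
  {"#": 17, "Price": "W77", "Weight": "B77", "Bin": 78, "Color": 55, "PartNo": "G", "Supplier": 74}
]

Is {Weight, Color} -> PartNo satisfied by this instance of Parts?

(Weight=B77, Color=55): rows 1, 4, 6, 8, 10, 16, 17 → PartNo = G, G, G, G, G, G, G ✓
(Weight=B21, Color=55): rows 2, 11, 14 → PartNo = O, O, O ✓
(Weight=B93, Color=50): rows 3, 7, 9, 12, 13 → PartNo = I, I, I, I, I ✓
(Weight=B77, Color=52): rows 5, 15 → PartNo = J, J ✓
Every {Weight, Color} value is associated with a single PartNo value, so {Weight, Color} -> PartNo holds.

Yes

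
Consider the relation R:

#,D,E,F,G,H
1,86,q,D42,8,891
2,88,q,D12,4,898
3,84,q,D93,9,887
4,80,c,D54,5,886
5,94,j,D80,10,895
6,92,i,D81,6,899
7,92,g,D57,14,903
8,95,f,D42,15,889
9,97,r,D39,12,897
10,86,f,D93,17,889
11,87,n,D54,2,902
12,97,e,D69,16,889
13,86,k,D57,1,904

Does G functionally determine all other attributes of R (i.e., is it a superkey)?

Yes

All 13 rows have distinct G values, so G → (all attributes) holds and G is a superkey.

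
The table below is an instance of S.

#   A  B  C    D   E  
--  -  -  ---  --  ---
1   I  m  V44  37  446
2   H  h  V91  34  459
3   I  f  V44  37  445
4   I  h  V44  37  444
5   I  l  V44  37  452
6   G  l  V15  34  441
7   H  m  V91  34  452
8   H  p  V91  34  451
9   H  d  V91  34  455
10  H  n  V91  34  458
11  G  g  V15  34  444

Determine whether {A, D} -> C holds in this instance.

Yes

(A=I, D=37): rows 1, 3, 4, 5 → C = V44, V44, V44, V44 ✓
(A=H, D=34): rows 2, 7, 8, 9, 10 → C = V91, V91, V91, V91, V91 ✓
(A=G, D=34): rows 6, 11 → C = V15, V15 ✓
Every {A, D} value is associated with a single C value, so {A, D} -> C holds.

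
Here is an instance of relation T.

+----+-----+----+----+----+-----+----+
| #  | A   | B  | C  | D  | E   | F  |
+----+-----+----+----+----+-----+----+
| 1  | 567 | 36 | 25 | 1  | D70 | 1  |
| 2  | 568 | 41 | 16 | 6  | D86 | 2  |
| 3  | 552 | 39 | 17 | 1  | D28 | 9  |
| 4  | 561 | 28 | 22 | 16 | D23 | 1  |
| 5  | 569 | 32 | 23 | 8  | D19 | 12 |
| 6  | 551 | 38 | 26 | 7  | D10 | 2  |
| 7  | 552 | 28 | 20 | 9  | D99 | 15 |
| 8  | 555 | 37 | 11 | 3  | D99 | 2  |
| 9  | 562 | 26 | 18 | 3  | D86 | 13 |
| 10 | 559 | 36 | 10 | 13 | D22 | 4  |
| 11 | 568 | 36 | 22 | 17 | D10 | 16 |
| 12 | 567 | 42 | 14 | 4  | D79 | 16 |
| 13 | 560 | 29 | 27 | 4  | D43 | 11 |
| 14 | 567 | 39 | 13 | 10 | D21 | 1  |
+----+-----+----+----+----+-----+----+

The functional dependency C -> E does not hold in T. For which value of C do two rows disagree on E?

22

C=25: row 1 → E = D70 ✓
C=16: row 2 → E = D86 ✓
C=17: row 3 → E = D28 ✓
C=22: rows 4, 11 → E takes values {D23, D10} — violation
C=23: row 5 → E = D19 ✓
C=26: row 6 → E = D10 ✓
C=20: row 7 → E = D99 ✓
C=11: row 8 → E = D99 ✓
C=18: row 9 → E = D86 ✓
C=10: row 10 → E = D22 ✓
C=14: row 12 → E = D79 ✓
C=27: row 13 → E = D43 ✓
C=13: row 14 → E = D21 ✓
The only C value with inconsistent E is C=22.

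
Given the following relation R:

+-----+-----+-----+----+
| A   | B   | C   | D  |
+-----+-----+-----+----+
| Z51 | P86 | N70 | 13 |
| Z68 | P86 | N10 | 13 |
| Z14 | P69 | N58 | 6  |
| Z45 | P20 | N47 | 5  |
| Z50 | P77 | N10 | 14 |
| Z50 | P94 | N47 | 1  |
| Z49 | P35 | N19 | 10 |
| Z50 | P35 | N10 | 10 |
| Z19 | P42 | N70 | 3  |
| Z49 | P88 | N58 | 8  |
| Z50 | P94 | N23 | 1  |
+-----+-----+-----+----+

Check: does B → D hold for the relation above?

B=P86: 2 rows → D = 13, 13 ✓
B=P69: 1 row → D = 6 ✓
B=P20: 1 row → D = 5 ✓
B=P77: 1 row → D = 14 ✓
B=P94: 2 rows → D = 1, 1 ✓
B=P35: 2 rows → D = 10, 10 ✓
B=P42: 1 row → D = 3 ✓
B=P88: 1 row → D = 8 ✓
Every B value is associated with a single D value, so B → D holds.

Yes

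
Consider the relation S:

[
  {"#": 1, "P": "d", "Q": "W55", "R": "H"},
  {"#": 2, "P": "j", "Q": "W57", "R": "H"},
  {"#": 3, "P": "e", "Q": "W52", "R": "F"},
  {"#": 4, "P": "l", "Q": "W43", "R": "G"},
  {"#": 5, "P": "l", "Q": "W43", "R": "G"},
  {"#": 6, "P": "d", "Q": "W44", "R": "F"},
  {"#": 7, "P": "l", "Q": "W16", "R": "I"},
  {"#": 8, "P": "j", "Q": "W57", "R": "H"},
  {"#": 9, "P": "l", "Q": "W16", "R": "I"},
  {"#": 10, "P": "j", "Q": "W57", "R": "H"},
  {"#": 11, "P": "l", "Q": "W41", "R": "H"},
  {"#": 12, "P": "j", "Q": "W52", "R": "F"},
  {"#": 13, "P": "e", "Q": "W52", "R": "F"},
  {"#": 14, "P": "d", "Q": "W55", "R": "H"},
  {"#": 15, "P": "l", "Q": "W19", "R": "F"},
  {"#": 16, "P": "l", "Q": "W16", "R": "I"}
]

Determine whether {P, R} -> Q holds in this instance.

Yes

(P=d, R=H): rows 1, 14 → Q = W55, W55 ✓
(P=j, R=H): rows 2, 8, 10 → Q = W57, W57, W57 ✓
(P=e, R=F): rows 3, 13 → Q = W52, W52 ✓
(P=l, R=G): rows 4, 5 → Q = W43, W43 ✓
(P=d, R=F): row 6 → Q = W44 ✓
(P=l, R=I): rows 7, 9, 16 → Q = W16, W16, W16 ✓
(P=l, R=H): row 11 → Q = W41 ✓
(P=j, R=F): row 12 → Q = W52 ✓
(P=l, R=F): row 15 → Q = W19 ✓
Every {P, R} value is associated with a single Q value, so {P, R} -> Q holds.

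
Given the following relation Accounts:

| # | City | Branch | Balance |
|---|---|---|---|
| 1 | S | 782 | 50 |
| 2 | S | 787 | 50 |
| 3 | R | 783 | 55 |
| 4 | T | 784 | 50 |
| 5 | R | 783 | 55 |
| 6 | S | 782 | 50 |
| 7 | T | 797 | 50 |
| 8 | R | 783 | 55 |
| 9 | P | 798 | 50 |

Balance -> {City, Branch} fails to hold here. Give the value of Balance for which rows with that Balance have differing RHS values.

Balance=50: rows 1, 2, 4, 6, 7, 9 → {City,Branch} takes values {(S, 782), (S, 787), (T, 784), (T, 797), (P, 798)} — violation
Balance=55: rows 3, 5, 8 → {City,Branch} = (R, 783), (R, 783), (R, 783) ✓
The only Balance value with inconsistent RHS is Balance=50.

50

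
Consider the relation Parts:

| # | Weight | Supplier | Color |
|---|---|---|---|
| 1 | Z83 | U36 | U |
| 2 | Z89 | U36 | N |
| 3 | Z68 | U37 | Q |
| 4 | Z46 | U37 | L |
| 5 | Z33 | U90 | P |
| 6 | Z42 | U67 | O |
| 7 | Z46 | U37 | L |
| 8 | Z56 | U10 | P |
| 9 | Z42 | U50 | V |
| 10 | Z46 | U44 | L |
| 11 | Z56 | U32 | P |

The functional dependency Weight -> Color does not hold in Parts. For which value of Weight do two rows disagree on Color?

Weight=Z83: row 1 → Color = U ✓
Weight=Z89: row 2 → Color = N ✓
Weight=Z68: row 3 → Color = Q ✓
Weight=Z46: rows 4, 7, 10 → Color = L, L, L ✓
Weight=Z33: row 5 → Color = P ✓
Weight=Z42: rows 6, 9 → Color takes values {O, V} — violation
Weight=Z56: rows 8, 11 → Color = P, P ✓
The only Weight value with inconsistent Color is Weight=Z42.

Z42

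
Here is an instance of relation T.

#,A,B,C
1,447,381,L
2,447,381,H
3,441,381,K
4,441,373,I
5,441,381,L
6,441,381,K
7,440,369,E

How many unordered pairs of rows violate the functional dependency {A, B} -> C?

3

(A=447, B=381): violating pairs (1,2) — 1 pair.
(A=441, B=381): violating pairs (3,5), (5,6) — 2 pairs.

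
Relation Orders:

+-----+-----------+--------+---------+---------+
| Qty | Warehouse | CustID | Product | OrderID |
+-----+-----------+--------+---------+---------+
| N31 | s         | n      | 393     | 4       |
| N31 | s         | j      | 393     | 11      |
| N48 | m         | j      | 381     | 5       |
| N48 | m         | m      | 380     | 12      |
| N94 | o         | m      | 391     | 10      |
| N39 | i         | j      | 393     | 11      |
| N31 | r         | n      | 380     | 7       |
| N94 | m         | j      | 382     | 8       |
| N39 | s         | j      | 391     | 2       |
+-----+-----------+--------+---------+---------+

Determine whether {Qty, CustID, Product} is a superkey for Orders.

All 9 rows have distinct {Qty, CustID, Product} values, so {Qty, CustID, Product} → (all attributes) holds and {Qty, CustID, Product} is a superkey.

Yes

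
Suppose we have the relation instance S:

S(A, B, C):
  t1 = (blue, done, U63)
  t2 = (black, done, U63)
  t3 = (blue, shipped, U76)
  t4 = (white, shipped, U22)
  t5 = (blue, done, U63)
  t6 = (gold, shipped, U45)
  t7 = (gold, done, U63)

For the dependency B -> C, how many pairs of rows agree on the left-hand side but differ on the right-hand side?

B=done: all 4 rows agree on C — 0 pairs.
B=shipped: violating pairs (3,4), (3,6), (4,6) — 3 pairs.

3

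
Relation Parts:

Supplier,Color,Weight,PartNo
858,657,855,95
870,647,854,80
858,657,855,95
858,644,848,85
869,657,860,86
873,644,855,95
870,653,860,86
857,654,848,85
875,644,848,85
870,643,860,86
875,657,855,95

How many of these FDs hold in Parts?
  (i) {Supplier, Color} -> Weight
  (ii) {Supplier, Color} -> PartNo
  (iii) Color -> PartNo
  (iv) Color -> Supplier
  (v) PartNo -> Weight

3

(i) {Supplier, Color} -> Weight: every LHS value maps to a single RHS value — holds.
(ii) {Supplier, Color} -> PartNo: every LHS value maps to a single RHS value — holds.
(iii) Color -> PartNo: Color=657: 4 rows → PartNo takes values {95, 86} — violation; Color=644: 3 rows → PartNo takes values {85, 95} — violation — fails.
(iv) Color -> Supplier: Color=657: 4 rows → Supplier takes values {858, 869, 875} — violation; Color=644: 3 rows → Supplier takes values {858, 873, 875} — violation — fails.
(v) PartNo -> Weight: every LHS value maps to a single RHS value — holds.
3 of the 5 dependencies hold.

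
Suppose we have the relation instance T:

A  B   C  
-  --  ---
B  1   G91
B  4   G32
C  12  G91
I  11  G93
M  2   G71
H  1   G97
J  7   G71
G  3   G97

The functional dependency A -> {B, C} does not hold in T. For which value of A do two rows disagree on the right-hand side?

A=B: 2 rows → {B,C} takes values {(1, G91), (4, G32)} — violation
A=C: 1 row → {B,C} = (12, G91) ✓
A=I: 1 row → {B,C} = (11, G93) ✓
A=M: 1 row → {B,C} = (2, G71) ✓
A=H: 1 row → {B,C} = (1, G97) ✓
A=J: 1 row → {B,C} = (7, G71) ✓
A=G: 1 row → {B,C} = (3, G97) ✓
The only A value with inconsistent RHS is A=B.

B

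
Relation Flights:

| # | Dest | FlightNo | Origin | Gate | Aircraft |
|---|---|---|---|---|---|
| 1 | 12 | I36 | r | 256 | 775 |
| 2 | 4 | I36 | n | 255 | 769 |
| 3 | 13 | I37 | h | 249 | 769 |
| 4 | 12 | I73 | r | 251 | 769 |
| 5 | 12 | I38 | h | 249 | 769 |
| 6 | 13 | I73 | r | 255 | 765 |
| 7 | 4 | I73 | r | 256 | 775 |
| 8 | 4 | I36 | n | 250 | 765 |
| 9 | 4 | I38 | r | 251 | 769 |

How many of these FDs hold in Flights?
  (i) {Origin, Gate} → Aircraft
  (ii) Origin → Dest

1

(i) {Origin, Gate} → Aircraft: every LHS value maps to a single RHS value — holds.
(ii) Origin → Dest: Origin=r: rows 1, 4, 6, 7, 9 → Dest takes values {12, 13, 4} — violation; Origin=h: rows 3, 5 → Dest takes values {13, 12} — violation — fails.
1 of the 2 dependencies holds.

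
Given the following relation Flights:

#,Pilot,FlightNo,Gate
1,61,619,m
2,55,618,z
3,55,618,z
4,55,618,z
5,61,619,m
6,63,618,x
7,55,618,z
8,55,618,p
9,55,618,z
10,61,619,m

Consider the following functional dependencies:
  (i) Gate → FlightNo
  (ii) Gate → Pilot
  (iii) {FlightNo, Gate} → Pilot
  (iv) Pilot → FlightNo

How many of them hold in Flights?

4

(i) Gate → FlightNo: every LHS value maps to a single RHS value — holds.
(ii) Gate → Pilot: every LHS value maps to a single RHS value — holds.
(iii) {FlightNo, Gate} → Pilot: every LHS value maps to a single RHS value — holds.
(iv) Pilot → FlightNo: every LHS value maps to a single RHS value — holds.
4 of the 4 dependencies hold.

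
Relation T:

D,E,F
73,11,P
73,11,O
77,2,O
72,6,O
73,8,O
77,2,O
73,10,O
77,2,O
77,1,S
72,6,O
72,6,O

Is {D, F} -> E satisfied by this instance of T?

No

(D=73, F=P): 1 row → E = 11 ✓
(D=73, F=O): 3 rows → E takes values {11, 8, 10} — violation
(D=77, F=O): 3 rows → E = 2, 2, 2 ✓
(D=72, F=O): 3 rows → E = 6, 6, 6 ✓
(D=77, F=S): 1 row → E = 1 ✓
Two rows agree on {D, F} but differ on E, so {D, F} -> E does not hold.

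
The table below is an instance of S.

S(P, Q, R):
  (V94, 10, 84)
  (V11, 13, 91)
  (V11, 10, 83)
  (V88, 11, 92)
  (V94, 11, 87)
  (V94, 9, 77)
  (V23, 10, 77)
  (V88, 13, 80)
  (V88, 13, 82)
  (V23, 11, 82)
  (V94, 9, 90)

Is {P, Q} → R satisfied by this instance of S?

No

(P=V94, Q=10): 1 row → R = 84 ✓
(P=V11, Q=13): 1 row → R = 91 ✓
(P=V11, Q=10): 1 row → R = 83 ✓
(P=V88, Q=11): 1 row → R = 92 ✓
(P=V94, Q=11): 1 row → R = 87 ✓
(P=V94, Q=9): 2 rows → R takes values {77, 90} — violation
(P=V23, Q=10): 1 row → R = 77 ✓
(P=V88, Q=13): 2 rows → R takes values {80, 82} — violation
(P=V23, Q=11): 1 row → R = 82 ✓
Two rows agree on {P, Q} but differ on R, so {P, Q} → R does not hold.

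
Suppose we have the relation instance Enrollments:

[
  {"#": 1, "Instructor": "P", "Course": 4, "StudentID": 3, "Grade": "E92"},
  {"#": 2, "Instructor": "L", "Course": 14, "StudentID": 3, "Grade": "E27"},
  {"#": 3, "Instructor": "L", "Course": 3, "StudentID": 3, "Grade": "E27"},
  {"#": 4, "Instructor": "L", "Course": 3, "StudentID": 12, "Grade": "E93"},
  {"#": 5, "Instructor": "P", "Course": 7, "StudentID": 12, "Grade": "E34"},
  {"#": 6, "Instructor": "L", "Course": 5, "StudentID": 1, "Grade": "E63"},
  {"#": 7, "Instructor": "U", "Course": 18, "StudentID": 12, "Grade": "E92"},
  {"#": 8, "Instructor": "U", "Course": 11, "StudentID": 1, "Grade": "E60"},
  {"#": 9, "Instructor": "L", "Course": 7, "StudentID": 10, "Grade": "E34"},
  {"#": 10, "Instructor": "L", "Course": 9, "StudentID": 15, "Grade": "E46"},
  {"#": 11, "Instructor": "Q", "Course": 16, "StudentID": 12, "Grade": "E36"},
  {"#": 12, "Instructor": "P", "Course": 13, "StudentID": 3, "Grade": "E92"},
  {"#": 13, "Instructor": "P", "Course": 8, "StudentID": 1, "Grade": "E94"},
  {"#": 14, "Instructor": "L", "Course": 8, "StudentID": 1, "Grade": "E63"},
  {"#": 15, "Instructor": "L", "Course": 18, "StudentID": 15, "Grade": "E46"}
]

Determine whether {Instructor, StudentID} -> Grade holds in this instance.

Yes

(Instructor=P, StudentID=3): rows 1, 12 → Grade = E92, E92 ✓
(Instructor=L, StudentID=3): rows 2, 3 → Grade = E27, E27 ✓
(Instructor=L, StudentID=12): row 4 → Grade = E93 ✓
(Instructor=P, StudentID=12): row 5 → Grade = E34 ✓
(Instructor=L, StudentID=1): rows 6, 14 → Grade = E63, E63 ✓
(Instructor=U, StudentID=12): row 7 → Grade = E92 ✓
(Instructor=U, StudentID=1): row 8 → Grade = E60 ✓
(Instructor=L, StudentID=10): row 9 → Grade = E34 ✓
(Instructor=L, StudentID=15): rows 10, 15 → Grade = E46, E46 ✓
(Instructor=Q, StudentID=12): row 11 → Grade = E36 ✓
(Instructor=P, StudentID=1): row 13 → Grade = E94 ✓
Every {Instructor, StudentID} value is associated with a single Grade value, so {Instructor, StudentID} -> Grade holds.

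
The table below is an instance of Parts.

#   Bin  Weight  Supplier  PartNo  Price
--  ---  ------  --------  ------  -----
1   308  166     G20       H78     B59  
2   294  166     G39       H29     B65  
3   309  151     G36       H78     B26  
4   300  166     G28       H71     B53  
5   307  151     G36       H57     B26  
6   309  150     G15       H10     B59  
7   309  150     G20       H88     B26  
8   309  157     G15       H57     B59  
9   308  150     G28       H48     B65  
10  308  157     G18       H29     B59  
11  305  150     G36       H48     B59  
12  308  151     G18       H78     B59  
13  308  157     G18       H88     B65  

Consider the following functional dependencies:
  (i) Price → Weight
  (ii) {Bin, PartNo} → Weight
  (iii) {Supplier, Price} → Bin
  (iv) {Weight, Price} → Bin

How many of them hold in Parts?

0

(i) Price → Weight: Price=B59: rows 1, 6, 8, 10, 11, 12 → Weight takes values {166, 150, 157, 151} — violation; Price=B65: rows 2, 9, 13 → Weight takes values {166, 150, 157} — violation; Price=B26: rows 3, 5, 7 → Weight takes values {151, 150} — violation — fails.
(ii) {Bin, PartNo} → Weight: (Bin=308, PartNo=H78): rows 1, 12 → Weight takes values {166, 151} — violation — fails.
(iii) {Supplier, Price} → Bin: (Supplier=G36, Price=B26): rows 3, 5 → Bin takes values {309, 307} — violation — fails.
(iv) {Weight, Price} → Bin: (Weight=151, Price=B26): rows 3, 5 → Bin takes values {309, 307} — violation; (Weight=150, Price=B59): rows 6, 11 → Bin takes values {309, 305} — violation; (Weight=157, Price=B59): rows 8, 10 → Bin takes values {309, 308} — violation — fails.
None of the 4 dependencies hold.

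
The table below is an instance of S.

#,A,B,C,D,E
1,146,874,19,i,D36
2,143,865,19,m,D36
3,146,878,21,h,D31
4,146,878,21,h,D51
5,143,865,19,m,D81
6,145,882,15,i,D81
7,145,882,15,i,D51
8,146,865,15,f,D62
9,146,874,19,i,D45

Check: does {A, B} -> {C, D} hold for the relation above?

Yes

(A=146, B=874): rows 1, 9 → {C,D} = (19, i), (19, i) ✓
(A=143, B=865): rows 2, 5 → {C,D} = (19, m), (19, m) ✓
(A=146, B=878): rows 3, 4 → {C,D} = (21, h), (21, h) ✓
(A=145, B=882): rows 6, 7 → {C,D} = (15, i), (15, i) ✓
(A=146, B=865): row 8 → {C,D} = (15, f) ✓
Every {A, B} value is associated with a single {C, D} value, so {A, B} -> {C, D} holds.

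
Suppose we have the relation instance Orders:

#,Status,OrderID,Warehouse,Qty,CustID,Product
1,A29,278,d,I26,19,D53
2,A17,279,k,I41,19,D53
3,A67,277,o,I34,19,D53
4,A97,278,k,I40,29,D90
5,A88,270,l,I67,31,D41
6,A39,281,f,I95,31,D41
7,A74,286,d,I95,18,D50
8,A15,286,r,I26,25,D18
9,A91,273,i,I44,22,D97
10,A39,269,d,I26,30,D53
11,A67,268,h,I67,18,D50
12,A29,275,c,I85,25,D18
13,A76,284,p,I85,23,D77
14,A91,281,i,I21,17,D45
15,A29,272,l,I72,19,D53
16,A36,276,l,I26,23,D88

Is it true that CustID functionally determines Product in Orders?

No

CustID=19: rows 1, 2, 3, 15 → Product = D53, D53, D53, D53 ✓
CustID=29: row 4 → Product = D90 ✓
CustID=31: rows 5, 6 → Product = D41, D41 ✓
CustID=18: rows 7, 11 → Product = D50, D50 ✓
CustID=25: rows 8, 12 → Product = D18, D18 ✓
CustID=22: row 9 → Product = D97 ✓
CustID=30: row 10 → Product = D53 ✓
CustID=23: rows 13, 16 → Product takes values {D77, D88} — violation
CustID=17: row 14 → Product = D45 ✓
Two rows agree on CustID but differ on Product, so CustID → Product does not hold.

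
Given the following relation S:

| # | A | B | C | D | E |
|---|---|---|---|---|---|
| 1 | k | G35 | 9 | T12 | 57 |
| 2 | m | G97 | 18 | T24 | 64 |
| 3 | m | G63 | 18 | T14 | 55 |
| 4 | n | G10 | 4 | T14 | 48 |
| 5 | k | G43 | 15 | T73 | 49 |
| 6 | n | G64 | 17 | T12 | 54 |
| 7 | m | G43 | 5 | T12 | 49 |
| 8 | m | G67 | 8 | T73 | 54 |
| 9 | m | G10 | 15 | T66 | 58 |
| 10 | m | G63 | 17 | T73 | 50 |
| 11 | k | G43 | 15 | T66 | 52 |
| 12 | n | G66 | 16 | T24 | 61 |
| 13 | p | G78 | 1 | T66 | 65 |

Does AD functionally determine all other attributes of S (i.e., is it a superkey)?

No

Rows 8 and 10 have the same AD value (A=m, D=T73) but are distinct tuples, so AD does not determine every attribute — not a superkey.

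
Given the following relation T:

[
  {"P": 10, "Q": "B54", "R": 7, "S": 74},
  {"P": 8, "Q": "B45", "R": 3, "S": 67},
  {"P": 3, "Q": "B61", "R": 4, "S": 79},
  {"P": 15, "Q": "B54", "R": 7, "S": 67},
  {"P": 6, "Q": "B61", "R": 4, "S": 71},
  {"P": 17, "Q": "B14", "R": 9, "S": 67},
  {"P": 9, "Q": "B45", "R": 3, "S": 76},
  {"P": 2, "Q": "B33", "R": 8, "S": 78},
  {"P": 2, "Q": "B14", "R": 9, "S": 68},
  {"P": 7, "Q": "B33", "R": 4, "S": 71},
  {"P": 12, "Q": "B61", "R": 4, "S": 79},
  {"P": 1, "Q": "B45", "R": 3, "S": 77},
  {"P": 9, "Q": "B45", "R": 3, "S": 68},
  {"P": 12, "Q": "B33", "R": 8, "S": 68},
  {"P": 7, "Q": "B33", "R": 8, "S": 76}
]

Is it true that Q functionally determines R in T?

Q=B54: 2 rows → R = 7, 7 ✓
Q=B45: 4 rows → R = 3, 3, 3, 3 ✓
Q=B61: 3 rows → R = 4, 4, 4 ✓
Q=B14: 2 rows → R = 9, 9 ✓
Q=B33: 4 rows → R takes values {8, 4} — violation
Two rows agree on Q but differ on R, so Q -> R does not hold.

No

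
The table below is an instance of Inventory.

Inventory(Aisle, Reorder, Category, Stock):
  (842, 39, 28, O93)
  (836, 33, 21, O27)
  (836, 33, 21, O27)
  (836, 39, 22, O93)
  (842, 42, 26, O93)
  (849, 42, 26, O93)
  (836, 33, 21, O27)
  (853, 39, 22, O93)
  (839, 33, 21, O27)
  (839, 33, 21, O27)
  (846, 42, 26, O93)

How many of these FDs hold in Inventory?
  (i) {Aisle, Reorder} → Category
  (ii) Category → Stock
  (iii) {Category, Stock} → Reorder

(i) {Aisle, Reorder} → Category: every LHS value maps to a single RHS value — holds.
(ii) Category → Stock: every LHS value maps to a single RHS value — holds.
(iii) {Category, Stock} → Reorder: every LHS value maps to a single RHS value — holds.
3 of the 3 dependencies hold.

3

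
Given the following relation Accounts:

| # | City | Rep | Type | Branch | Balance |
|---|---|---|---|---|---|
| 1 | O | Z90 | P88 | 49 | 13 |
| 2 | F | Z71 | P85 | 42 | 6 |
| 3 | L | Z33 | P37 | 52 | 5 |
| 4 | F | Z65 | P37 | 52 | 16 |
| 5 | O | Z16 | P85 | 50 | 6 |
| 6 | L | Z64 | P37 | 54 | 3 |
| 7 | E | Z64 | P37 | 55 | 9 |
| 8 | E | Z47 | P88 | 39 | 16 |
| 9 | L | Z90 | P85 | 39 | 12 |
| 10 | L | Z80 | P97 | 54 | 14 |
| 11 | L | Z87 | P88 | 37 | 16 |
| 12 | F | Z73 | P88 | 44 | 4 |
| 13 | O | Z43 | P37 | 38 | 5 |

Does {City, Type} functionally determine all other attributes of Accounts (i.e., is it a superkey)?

Rows 3 and 6 have the same {City, Type} value (City=L, Type=P37) but are distinct tuples, so {City, Type} does not determine every attribute — not a superkey.

No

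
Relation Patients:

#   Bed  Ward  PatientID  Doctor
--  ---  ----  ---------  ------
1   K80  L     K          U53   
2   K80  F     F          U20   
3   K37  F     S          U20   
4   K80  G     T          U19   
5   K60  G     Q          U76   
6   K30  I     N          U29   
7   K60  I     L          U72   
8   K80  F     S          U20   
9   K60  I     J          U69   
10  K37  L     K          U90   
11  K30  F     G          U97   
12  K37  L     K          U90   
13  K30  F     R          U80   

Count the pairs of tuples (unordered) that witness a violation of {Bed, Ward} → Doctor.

2

(Bed=K80, Ward=F): all 2 rows agree on Doctor — 0 pairs.
(Bed=K60, Ward=I): violating pairs (7,9) — 1 pair.
(Bed=K37, Ward=L): all 2 rows agree on Doctor — 0 pairs.
(Bed=K30, Ward=F): violating pairs (11,13) — 1 pair.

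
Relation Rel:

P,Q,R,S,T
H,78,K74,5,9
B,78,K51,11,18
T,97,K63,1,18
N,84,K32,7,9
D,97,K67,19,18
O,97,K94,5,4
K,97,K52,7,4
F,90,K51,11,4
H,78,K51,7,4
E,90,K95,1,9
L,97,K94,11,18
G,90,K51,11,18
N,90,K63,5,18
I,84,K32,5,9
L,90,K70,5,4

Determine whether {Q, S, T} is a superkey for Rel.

All 15 rows have distinct {Q, S, T} values, so {Q, S, T} → (all attributes) holds and {Q, S, T} is a superkey.

Yes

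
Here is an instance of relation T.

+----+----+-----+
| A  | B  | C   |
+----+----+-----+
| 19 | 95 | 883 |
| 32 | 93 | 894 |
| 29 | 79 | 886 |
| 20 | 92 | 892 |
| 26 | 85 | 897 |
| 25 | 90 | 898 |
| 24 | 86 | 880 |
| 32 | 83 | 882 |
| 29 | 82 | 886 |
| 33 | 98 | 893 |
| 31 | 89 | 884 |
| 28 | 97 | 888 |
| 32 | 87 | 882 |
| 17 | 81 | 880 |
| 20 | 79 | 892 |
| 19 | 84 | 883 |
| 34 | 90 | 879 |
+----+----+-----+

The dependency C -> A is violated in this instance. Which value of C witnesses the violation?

C=883: 2 rows → A = 19, 19 ✓
C=894: 1 row → A = 32 ✓
C=886: 2 rows → A = 29, 29 ✓
C=892: 2 rows → A = 20, 20 ✓
C=897: 1 row → A = 26 ✓
C=898: 1 row → A = 25 ✓
C=880: 2 rows → A takes values {24, 17} — violation
C=882: 2 rows → A = 32, 32 ✓
C=893: 1 row → A = 33 ✓
C=884: 1 row → A = 31 ✓
C=888: 1 row → A = 28 ✓
C=879: 1 row → A = 34 ✓
The only C value with inconsistent A is C=880.

880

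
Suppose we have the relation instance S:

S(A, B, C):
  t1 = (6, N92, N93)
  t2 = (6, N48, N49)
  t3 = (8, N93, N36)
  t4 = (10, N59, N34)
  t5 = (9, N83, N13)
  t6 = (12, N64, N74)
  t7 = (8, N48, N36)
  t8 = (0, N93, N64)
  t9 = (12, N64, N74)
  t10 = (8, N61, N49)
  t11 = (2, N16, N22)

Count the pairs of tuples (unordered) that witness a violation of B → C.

2

B=N48: violating pairs (2,7) — 1 pair.
B=N93: violating pairs (3,8) — 1 pair.
B=N64: all 2 rows agree on C — 0 pairs.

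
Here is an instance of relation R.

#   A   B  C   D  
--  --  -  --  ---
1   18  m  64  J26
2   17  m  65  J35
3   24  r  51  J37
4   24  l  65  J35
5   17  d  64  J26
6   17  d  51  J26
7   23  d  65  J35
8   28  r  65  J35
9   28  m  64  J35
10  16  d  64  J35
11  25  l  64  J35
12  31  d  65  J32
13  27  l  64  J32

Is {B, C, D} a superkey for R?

All 13 rows have distinct {B, C, D} values, so {B, C, D} → (all attributes) holds and {B, C, D} is a superkey.

Yes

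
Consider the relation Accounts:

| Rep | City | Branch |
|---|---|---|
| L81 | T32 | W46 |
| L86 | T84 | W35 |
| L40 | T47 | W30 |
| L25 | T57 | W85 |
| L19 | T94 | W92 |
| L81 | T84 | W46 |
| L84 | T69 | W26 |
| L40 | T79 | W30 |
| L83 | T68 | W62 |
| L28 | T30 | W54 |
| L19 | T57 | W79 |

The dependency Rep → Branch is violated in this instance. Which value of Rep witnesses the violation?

Rep=L81: 2 rows → Branch = W46, W46 ✓
Rep=L86: 1 row → Branch = W35 ✓
Rep=L40: 2 rows → Branch = W30, W30 ✓
Rep=L25: 1 row → Branch = W85 ✓
Rep=L19: 2 rows → Branch takes values {W92, W79} — violation
Rep=L84: 1 row → Branch = W26 ✓
Rep=L83: 1 row → Branch = W62 ✓
Rep=L28: 1 row → Branch = W54 ✓
The only Rep value with inconsistent Branch is Rep=L19.

L19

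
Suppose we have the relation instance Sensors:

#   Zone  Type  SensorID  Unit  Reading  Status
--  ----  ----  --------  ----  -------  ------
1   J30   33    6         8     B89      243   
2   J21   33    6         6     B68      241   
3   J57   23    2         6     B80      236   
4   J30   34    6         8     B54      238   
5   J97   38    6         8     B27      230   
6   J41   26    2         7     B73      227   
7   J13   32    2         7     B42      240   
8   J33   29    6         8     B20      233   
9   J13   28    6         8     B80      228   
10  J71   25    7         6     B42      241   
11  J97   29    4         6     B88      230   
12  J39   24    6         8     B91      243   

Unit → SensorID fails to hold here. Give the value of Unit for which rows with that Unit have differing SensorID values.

6

Unit=8: rows 1, 4, 5, 8, 9, 12 → SensorID = 6, 6, 6, 6, 6, 6 ✓
Unit=6: rows 2, 3, 10, 11 → SensorID takes values {6, 2, 7, 4} — violation
Unit=7: rows 6, 7 → SensorID = 2, 2 ✓
The only Unit value with inconsistent SensorID is Unit=6.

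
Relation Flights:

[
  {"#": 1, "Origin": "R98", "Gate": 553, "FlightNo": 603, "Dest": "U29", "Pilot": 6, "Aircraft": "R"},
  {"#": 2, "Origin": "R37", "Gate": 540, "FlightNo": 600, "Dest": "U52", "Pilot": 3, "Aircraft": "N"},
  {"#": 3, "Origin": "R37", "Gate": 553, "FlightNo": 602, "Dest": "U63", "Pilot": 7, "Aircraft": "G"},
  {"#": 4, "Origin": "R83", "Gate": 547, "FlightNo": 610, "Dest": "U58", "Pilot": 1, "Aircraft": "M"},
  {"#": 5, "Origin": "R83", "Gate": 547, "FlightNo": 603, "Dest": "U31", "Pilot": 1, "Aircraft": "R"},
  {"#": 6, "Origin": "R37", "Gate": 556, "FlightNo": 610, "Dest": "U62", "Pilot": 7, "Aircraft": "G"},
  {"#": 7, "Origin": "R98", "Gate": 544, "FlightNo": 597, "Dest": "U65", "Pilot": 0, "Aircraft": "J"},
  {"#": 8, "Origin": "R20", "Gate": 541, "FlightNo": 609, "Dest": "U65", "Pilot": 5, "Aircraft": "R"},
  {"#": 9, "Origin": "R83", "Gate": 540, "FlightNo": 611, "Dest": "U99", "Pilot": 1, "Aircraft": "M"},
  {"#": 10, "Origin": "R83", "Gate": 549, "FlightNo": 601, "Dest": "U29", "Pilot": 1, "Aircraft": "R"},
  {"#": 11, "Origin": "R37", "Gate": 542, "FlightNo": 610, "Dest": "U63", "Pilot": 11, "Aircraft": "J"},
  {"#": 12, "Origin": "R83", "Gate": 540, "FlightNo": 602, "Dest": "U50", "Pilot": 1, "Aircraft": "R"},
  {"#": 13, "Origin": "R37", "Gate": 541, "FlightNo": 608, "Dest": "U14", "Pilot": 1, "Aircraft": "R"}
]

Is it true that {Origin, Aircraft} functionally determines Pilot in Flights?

(Origin=R98, Aircraft=R): row 1 → Pilot = 6 ✓
(Origin=R37, Aircraft=N): row 2 → Pilot = 3 ✓
(Origin=R37, Aircraft=G): rows 3, 6 → Pilot = 7, 7 ✓
(Origin=R83, Aircraft=M): rows 4, 9 → Pilot = 1, 1 ✓
(Origin=R83, Aircraft=R): rows 5, 10, 12 → Pilot = 1, 1, 1 ✓
(Origin=R98, Aircraft=J): row 7 → Pilot = 0 ✓
(Origin=R20, Aircraft=R): row 8 → Pilot = 5 ✓
(Origin=R37, Aircraft=J): row 11 → Pilot = 11 ✓
(Origin=R37, Aircraft=R): row 13 → Pilot = 1 ✓
Every {Origin, Aircraft} value is associated with a single Pilot value, so {Origin, Aircraft} → Pilot holds.

Yes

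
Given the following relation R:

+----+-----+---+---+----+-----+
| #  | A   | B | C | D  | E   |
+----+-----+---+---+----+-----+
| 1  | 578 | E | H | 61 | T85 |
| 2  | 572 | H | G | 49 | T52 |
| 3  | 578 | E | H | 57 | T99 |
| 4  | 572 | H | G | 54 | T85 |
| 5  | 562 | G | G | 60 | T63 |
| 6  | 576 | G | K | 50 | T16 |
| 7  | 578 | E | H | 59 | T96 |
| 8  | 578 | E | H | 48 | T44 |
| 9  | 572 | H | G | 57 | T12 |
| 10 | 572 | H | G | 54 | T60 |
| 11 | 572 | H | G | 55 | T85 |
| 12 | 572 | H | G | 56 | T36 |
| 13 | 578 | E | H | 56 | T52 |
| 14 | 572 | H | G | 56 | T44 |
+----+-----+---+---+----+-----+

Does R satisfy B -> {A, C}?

No

B=E: rows 1, 3, 7, 8, 13 → {A,C} = (578, H), (578, H), (578, H), (578, H), (578, H) ✓
B=H: rows 2, 4, 9, 10, 11, 12, 14 → {A,C} = (572, G), (572, G), (572, G), (572, G), (572, G), (572, G), (572, G) ✓
B=G: rows 5, 6 → {A,C} takes values {(562, G), (576, K)} — violation
Two rows agree on B but differ on {A, C}, so B -> {A, C} does not hold.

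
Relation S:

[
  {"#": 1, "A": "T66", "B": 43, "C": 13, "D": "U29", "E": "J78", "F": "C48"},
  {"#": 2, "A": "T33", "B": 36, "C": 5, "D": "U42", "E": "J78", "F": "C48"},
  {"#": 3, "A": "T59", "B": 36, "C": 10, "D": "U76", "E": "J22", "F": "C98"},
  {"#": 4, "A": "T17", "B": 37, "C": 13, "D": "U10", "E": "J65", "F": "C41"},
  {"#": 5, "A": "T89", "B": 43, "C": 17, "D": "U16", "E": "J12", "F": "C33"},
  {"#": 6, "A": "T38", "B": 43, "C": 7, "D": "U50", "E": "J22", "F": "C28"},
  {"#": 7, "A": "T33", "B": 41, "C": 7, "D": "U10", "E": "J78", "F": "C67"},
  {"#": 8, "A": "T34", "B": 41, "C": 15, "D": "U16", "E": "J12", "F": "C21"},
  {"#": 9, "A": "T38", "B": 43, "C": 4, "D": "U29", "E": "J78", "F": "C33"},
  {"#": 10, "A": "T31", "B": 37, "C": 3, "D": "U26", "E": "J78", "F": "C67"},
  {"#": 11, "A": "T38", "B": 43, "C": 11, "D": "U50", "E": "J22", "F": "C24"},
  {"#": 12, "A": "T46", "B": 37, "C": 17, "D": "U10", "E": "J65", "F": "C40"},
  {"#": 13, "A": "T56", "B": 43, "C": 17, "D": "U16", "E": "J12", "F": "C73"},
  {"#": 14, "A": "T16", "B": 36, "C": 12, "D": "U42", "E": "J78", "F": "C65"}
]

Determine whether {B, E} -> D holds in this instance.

(B=43, E=J78): rows 1, 9 → D = U29, U29 ✓
(B=36, E=J78): rows 2, 14 → D = U42, U42 ✓
(B=36, E=J22): row 3 → D = U76 ✓
(B=37, E=J65): rows 4, 12 → D = U10, U10 ✓
(B=43, E=J12): rows 5, 13 → D = U16, U16 ✓
(B=43, E=J22): rows 6, 11 → D = U50, U50 ✓
(B=41, E=J78): row 7 → D = U10 ✓
(B=41, E=J12): row 8 → D = U16 ✓
(B=37, E=J78): row 10 → D = U26 ✓
Every {B, E} value is associated with a single D value, so {B, E} -> D holds.

Yes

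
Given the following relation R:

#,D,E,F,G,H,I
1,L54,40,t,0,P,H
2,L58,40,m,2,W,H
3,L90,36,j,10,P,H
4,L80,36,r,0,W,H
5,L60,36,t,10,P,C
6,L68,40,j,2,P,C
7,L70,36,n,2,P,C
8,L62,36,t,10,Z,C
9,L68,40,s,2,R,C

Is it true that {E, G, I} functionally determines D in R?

(E=40, G=0, I=H): row 1 → D = L54 ✓
(E=40, G=2, I=H): row 2 → D = L58 ✓
(E=36, G=10, I=H): row 3 → D = L90 ✓
(E=36, G=0, I=H): row 4 → D = L80 ✓
(E=36, G=10, I=C): rows 5, 8 → D takes values {L60, L62} — violation
(E=40, G=2, I=C): rows 6, 9 → D = L68, L68 ✓
(E=36, G=2, I=C): row 7 → D = L70 ✓
Two rows agree on {E, G, I} but differ on D, so {E, G, I} → D does not hold.

No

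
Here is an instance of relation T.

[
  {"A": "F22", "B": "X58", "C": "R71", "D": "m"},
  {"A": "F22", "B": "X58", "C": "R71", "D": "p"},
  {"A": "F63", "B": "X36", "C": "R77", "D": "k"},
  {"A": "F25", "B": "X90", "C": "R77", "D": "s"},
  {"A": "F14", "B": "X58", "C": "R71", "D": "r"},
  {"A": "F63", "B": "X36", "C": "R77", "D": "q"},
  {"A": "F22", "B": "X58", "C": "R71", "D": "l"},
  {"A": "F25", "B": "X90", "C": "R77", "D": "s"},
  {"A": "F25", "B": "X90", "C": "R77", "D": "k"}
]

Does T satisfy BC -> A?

No

(B=X58, C=R71): 4 rows → A takes values {F22, F14} — violation
(B=X36, C=R77): 2 rows → A = F63, F63 ✓
(B=X90, C=R77): 3 rows → A = F25, F25, F25 ✓
Two rows agree on BC but differ on A, so BC -> A does not hold.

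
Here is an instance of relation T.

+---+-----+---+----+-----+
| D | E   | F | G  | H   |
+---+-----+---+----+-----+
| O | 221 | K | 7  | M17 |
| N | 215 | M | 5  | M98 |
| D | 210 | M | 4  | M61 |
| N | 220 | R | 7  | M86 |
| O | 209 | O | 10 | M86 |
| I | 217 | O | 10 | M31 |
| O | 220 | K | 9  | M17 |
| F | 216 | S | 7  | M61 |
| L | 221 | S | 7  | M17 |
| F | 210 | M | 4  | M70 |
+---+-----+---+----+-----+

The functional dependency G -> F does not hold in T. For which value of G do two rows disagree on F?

7

G=7: 4 rows → F takes values {K, R, S} — violation
G=5: 1 row → F = M ✓
G=4: 2 rows → F = M, M ✓
G=10: 2 rows → F = O, O ✓
G=9: 1 row → F = K ✓
The only G value with inconsistent F is G=7.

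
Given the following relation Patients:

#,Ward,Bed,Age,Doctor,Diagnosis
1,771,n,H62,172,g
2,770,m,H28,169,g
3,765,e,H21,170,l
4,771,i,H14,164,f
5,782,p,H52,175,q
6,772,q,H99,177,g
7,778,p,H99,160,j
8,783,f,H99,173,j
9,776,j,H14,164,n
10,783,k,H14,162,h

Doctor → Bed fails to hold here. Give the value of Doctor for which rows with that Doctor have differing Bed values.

Doctor=172: row 1 → Bed = n ✓
Doctor=169: row 2 → Bed = m ✓
Doctor=170: row 3 → Bed = e ✓
Doctor=164: rows 4, 9 → Bed takes values {i, j} — violation
Doctor=175: row 5 → Bed = p ✓
Doctor=177: row 6 → Bed = q ✓
Doctor=160: row 7 → Bed = p ✓
Doctor=173: row 8 → Bed = f ✓
Doctor=162: row 10 → Bed = k ✓
The only Doctor value with inconsistent Bed is Doctor=164.

164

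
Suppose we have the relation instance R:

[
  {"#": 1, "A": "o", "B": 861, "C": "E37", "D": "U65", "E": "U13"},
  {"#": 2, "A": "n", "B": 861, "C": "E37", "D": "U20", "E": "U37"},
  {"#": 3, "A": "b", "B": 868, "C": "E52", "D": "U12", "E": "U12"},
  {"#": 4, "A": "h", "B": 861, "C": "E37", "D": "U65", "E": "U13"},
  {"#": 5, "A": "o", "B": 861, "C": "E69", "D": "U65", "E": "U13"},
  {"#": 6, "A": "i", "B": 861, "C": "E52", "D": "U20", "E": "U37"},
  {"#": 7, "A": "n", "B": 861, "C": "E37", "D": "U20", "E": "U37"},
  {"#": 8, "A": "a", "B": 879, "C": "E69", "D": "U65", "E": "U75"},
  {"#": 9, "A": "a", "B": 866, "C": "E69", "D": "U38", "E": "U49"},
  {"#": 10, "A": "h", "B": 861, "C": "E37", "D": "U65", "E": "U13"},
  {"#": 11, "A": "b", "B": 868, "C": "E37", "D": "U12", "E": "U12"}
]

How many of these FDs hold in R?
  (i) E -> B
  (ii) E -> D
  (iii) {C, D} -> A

(i) E -> B: every LHS value maps to a single RHS value — holds.
(ii) E -> D: every LHS value maps to a single RHS value — holds.
(iii) {C, D} -> A: (C=E37, D=U65): rows 1, 4, 10 → A takes values {o, h} — violation; (C=E69, D=U65): rows 5, 8 → A takes values {o, a} — violation — fails.
2 of the 3 dependencies hold.

2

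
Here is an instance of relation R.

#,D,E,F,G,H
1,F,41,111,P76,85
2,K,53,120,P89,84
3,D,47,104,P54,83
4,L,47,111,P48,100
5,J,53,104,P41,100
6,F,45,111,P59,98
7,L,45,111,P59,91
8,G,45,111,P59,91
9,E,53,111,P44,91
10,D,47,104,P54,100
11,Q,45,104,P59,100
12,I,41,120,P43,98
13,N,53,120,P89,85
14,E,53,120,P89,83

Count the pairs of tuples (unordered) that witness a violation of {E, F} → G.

(E=53, F=120): all 3 rows agree on G — 0 pairs.
(E=47, F=104): all 2 rows agree on G — 0 pairs.
(E=45, F=111): all 3 rows agree on G — 0 pairs.

0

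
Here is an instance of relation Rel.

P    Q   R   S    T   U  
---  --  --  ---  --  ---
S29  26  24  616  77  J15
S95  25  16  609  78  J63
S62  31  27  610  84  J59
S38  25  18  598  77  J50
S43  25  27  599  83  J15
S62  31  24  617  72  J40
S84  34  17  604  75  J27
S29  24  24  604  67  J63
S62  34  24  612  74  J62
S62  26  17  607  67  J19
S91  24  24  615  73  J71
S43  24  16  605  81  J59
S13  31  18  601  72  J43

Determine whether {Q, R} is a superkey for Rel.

Two distinct rows share (Q=24, R=24), so {Q, R} does not determine every attribute — not a superkey.

No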